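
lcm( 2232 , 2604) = 15624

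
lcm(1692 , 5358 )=32148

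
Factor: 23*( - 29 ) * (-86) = 2^1*23^1*29^1*43^1 =57362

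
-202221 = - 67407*3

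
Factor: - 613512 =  - 2^3  *3^2*8521^1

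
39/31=39/31 = 1.26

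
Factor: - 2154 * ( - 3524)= 7590696 = 2^3 * 3^1*359^1*881^1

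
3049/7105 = 3049/7105=0.43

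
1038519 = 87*11937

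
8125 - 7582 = 543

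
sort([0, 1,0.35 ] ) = [ 0, 0.35, 1]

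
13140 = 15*876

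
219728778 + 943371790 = 1163100568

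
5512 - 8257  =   - 2745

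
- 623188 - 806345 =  -1429533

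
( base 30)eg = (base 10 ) 436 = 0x1B4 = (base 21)KG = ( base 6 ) 2004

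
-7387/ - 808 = 7387/808 = 9.14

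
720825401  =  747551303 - 26725902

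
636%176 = 108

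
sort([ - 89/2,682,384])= [ -89/2,  384, 682 ] 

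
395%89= 39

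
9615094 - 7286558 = 2328536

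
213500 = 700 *305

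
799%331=137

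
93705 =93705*1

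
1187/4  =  1187/4= 296.75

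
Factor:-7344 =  - 2^4  *  3^3 * 17^1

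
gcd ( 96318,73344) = 6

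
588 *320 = 188160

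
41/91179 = 41/91179=0.00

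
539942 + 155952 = 695894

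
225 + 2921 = 3146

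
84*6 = 504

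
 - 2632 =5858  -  8490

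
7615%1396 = 635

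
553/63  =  8 + 7/9  =  8.78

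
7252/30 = 3626/15 = 241.73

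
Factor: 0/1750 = 0 = 0^1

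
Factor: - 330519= - 3^1*7^1 * 15739^1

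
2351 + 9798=12149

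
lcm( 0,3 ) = 0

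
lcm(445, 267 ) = 1335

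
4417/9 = 490+7/9 = 490.78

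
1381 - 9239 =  - 7858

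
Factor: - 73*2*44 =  - 6424 = -2^3*11^1*73^1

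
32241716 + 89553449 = 121795165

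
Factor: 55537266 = 2^1*3^1*17^1*19^1*28657^1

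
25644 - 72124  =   - 46480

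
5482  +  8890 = 14372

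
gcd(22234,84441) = 1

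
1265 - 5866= - 4601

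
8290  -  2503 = 5787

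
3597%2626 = 971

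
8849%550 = 49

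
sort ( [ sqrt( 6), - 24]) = [  -  24,sqrt ( 6 )]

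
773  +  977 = 1750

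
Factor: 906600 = 2^3*3^1*5^2*1511^1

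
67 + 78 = 145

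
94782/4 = 23695 + 1/2 =23695.50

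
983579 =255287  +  728292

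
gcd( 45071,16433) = 1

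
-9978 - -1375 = - 8603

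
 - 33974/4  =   - 8494 + 1/2 = - 8493.50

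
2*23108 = 46216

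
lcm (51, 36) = 612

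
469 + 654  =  1123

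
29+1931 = 1960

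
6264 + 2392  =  8656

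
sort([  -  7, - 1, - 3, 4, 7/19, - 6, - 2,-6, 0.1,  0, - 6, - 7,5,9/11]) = [ - 7, - 7, - 6 , -6, - 6, - 3, - 2 ,- 1,0,0.1, 7/19, 9/11,4, 5 ]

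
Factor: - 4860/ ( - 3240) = 3/2 =2^( - 1 )*3^1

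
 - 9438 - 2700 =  - 12138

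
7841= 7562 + 279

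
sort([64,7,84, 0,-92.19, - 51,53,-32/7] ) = [ - 92.19, - 51,  -  32/7,0,7,  53,  64 , 84 ]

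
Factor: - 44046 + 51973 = 7927= 7927^1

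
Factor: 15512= 2^3*7^1 *277^1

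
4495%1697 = 1101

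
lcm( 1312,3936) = 3936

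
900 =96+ 804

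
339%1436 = 339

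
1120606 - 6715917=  - 5595311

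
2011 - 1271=740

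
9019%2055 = 799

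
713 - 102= 611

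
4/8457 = 4/8457 = 0.00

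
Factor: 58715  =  5^1*11743^1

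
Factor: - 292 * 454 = -132568 = - 2^3 *73^1*227^1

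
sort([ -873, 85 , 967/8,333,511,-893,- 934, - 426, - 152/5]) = [-934, - 893, - 873, - 426, - 152/5,85,967/8, 333, 511 ] 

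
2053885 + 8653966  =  10707851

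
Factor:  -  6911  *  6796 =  - 46967156 = -2^2*1699^1*6911^1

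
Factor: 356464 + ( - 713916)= - 2^2*89363^1 = - 357452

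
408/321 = 136/107 = 1.27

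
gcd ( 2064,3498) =6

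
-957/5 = -957/5 =- 191.40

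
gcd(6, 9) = 3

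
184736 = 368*502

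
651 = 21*31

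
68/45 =1 + 23/45= 1.51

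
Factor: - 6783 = - 3^1* 7^1*17^1 * 19^1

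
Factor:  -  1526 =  - 2^1*7^1 * 109^1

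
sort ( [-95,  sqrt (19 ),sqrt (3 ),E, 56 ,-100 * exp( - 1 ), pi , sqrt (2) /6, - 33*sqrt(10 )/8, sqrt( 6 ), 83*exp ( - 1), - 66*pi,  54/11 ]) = [-66 * pi,  -  95, -100*exp( - 1), - 33 * sqrt( 10 ) /8, sqrt (2 )/6, sqrt ( 3 ), sqrt ( 6 ),E,pi,sqrt( 19), 54/11,83*exp ( - 1), 56] 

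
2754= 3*918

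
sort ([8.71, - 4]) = [ - 4, 8.71] 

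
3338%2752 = 586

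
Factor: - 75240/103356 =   -  2^1*3^(  -  2 )*5^1*19^1*29^ (-1 ) = - 190/261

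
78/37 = 2 + 4/37 = 2.11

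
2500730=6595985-4095255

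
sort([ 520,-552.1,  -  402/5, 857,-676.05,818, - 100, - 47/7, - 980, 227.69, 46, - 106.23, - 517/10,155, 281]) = [ - 980,  -  676.05, - 552.1,  -  106.23, - 100, - 402/5, - 517/10, - 47/7, 46 , 155, 227.69,281, 520, 818,857] 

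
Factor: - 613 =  - 613^1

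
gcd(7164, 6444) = 36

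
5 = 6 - 1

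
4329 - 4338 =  - 9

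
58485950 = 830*70465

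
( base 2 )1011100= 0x5C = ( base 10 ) 92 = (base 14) 68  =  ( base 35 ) 2M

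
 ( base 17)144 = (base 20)I1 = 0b101101001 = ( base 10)361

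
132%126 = 6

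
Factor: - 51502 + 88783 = 3^1*17^2*43^1 = 37281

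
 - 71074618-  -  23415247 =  - 47659371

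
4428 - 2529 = 1899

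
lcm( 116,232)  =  232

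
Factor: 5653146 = 2^1*3^1*17^1*19^1*2917^1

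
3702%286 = 270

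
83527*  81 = 6765687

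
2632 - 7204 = -4572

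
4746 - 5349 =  - 603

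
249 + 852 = 1101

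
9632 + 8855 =18487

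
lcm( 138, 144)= 3312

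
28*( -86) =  -2408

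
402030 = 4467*90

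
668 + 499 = 1167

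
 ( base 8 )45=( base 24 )1d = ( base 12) 31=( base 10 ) 37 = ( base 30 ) 17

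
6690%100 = 90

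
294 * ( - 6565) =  - 1930110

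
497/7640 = 497/7640 = 0.07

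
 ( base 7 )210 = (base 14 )77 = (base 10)105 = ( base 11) 96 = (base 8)151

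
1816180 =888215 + 927965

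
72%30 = 12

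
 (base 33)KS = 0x2B0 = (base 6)3104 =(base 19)1H4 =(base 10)688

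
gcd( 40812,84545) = 1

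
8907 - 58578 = - 49671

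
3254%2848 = 406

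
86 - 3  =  83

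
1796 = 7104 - 5308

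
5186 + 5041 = 10227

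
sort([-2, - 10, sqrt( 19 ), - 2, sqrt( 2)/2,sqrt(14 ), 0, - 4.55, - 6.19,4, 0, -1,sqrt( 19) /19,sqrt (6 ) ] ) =[ - 10, - 6.19, - 4.55,  -  2, - 2, - 1,  0 , 0,sqrt(19)/19 , sqrt ( 2)/2,sqrt( 6 ), sqrt( 14 ), 4,  sqrt( 19 ) ] 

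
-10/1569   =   - 1 + 1559/1569 = -0.01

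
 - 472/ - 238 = 1 + 117/119 = 1.98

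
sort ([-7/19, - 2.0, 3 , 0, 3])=[-2.0, - 7/19, 0 , 3,  3]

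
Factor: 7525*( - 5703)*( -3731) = 160116144825 = 3^1*5^2*7^2*13^1*41^1*43^1*1901^1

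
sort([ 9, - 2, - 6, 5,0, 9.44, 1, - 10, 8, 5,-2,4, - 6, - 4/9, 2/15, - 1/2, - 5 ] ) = [-10,- 6, - 6, - 5, - 2,-2,-1/2, - 4/9, 0, 2/15,1, 4 , 5, 5,8, 9,  9.44] 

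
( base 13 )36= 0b101101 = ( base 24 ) 1l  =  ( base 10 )45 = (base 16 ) 2D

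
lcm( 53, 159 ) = 159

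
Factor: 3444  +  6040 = 9484  =  2^2*2371^1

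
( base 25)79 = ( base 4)2320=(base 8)270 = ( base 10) 184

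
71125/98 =725 + 75/98 = 725.77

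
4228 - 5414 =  - 1186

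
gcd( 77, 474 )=1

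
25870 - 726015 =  -700145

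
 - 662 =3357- 4019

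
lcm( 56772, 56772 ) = 56772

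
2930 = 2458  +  472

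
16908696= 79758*212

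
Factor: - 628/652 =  - 157/163 = -157^1*163^(-1)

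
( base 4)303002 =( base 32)362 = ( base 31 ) 3cb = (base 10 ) 3266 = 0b110011000010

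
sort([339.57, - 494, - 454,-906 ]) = [ -906, - 494, -454,339.57 ] 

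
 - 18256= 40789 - 59045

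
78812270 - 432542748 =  - 353730478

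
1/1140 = 1/1140 = 0.00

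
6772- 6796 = - 24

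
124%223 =124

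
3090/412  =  15/2 = 7.50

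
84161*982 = 82646102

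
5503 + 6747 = 12250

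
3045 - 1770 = 1275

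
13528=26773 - 13245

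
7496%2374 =374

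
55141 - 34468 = 20673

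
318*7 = 2226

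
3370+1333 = 4703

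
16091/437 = 16091/437 = 36.82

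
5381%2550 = 281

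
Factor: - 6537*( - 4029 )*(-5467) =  - 143987511591 = - 3^2*7^1*11^1*17^1*71^1*79^1*2179^1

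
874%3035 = 874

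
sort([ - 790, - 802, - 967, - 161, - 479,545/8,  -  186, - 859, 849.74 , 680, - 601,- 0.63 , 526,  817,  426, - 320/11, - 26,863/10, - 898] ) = [ - 967, - 898,- 859, - 802  , - 790, - 601, - 479,  -  186,-161, - 320/11, - 26, - 0.63,545/8,863/10, 426,526, 680,817,849.74 ]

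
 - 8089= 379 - 8468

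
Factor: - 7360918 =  - 2^1*3680459^1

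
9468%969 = 747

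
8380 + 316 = 8696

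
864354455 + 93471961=957826416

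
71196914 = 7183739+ 64013175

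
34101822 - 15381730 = 18720092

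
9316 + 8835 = 18151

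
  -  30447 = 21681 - 52128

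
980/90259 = 980/90259 = 0.01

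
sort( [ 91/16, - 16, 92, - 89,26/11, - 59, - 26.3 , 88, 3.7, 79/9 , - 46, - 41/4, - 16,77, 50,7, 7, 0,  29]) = [ - 89 ,- 59 , - 46, - 26.3 , - 16, - 16, - 41/4, 0, 26/11, 3.7,91/16, 7, 7, 79/9, 29, 50, 77 , 88, 92 ]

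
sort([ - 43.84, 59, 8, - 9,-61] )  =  [- 61, - 43.84, - 9,8, 59]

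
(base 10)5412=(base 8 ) 12444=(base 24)99c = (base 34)4N6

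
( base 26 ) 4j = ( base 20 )63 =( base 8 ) 173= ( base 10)123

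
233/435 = 233/435=0.54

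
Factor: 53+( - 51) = 2 = 2^1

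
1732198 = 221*7838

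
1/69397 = 1/69397  =  0.00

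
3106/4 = 1553/2 = 776.50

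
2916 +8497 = 11413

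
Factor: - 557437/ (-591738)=2^(-1)* 3^(-1)*7^( - 1 )*73^( -1)*193^( - 1)*389^1*1433^1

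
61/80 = 61/80 = 0.76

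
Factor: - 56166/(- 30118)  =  3^1*23^1 * 37^ ( - 1 )=69/37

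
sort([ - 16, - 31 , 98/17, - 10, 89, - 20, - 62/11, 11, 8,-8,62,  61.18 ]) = [- 31,-20, - 16,  -  10,- 8, - 62/11, 98/17, 8, 11,61.18 , 62, 89]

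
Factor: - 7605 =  - 3^2*5^1*13^2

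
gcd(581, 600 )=1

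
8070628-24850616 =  - 16779988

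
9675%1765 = 850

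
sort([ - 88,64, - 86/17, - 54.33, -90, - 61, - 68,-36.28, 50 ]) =[- 90,-88, - 68,- 61,-54.33,- 36.28, - 86/17, 50,64]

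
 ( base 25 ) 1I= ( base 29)1E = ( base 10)43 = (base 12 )37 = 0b101011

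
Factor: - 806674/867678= - 403337/433839 = - 3^(-1)*7^(-1 )*11^1*37^1 *73^( - 1)*283^(  -  1 )*991^1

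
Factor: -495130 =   -  2^1*5^1 * 67^1*739^1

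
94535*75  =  7090125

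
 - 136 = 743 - 879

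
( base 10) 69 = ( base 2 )1000101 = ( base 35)1Y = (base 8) 105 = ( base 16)45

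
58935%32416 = 26519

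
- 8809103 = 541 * (-16283 ) 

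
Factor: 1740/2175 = 2^2*5^(  -  1 ) = 4/5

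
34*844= 28696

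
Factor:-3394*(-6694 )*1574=35760392264 = 2^3*787^1*1697^1*3347^1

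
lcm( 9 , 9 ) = 9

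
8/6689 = 8/6689 = 0.00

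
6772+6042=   12814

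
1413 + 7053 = 8466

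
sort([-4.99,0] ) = [ -4.99, 0]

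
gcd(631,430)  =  1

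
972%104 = 36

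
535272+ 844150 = 1379422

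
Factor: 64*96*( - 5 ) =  - 2^11*3^1*5^1 = - 30720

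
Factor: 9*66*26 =15444 = 2^2*3^3*11^1*13^1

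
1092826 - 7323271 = - 6230445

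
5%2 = 1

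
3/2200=3/2200 =0.00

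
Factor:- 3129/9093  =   - 149/433 = -149^1 * 433^( - 1)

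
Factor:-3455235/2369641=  - 3^2*5^1*7^2*1567^1*2369641^(-1)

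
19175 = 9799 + 9376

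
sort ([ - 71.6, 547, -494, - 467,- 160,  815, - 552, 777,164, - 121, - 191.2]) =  [ - 552, - 494, - 467, - 191.2,- 160,-121, - 71.6, 164,  547 , 777,815] 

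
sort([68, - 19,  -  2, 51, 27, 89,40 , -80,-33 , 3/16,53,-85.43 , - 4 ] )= [ - 85.43, - 80 , - 33,  -  19, - 4, - 2 , 3/16, 27, 40  ,  51,53 , 68 , 89]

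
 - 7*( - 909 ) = 6363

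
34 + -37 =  - 3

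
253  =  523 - 270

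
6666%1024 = 522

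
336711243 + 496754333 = 833465576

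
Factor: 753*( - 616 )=  -  2^3*3^1*7^1*11^1*251^1= - 463848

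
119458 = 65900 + 53558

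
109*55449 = 6043941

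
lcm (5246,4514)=194102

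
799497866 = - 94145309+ 893643175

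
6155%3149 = 3006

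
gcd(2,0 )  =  2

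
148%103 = 45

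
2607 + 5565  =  8172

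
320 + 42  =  362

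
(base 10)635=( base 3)212112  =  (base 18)1H5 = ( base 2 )1001111011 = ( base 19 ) 1e8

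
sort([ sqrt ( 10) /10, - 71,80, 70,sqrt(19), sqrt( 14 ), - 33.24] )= [ - 71 ,  -  33.24,sqrt(10)/10 , sqrt(14 ),sqrt( 19 ),70, 80 ] 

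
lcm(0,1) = 0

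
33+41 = 74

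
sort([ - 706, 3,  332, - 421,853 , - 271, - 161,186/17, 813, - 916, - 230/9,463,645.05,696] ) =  [ - 916,-706,  -  421 , - 271, -161, - 230/9 , 3, 186/17, 332,  463 , 645.05, 696, 813,853] 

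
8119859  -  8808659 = - 688800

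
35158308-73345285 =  - 38186977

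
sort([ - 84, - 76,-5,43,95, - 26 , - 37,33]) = [-84, - 76, - 37,  -  26,  -  5 , 33,  43 , 95 ]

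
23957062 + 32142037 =56099099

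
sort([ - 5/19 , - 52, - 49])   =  [- 52, - 49, -5/19]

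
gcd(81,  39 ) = 3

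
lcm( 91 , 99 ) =9009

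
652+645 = 1297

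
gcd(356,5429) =89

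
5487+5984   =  11471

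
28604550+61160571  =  89765121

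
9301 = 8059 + 1242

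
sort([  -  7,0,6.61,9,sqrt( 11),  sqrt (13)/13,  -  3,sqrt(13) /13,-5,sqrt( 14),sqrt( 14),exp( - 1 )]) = [ - 7, - 5, - 3,0,sqrt ( 13 ) /13,sqrt( 13 )/13,exp( - 1 ), sqrt(11 ), sqrt( 14 ) , sqrt ( 14 ),6.61,9]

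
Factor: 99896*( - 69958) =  -6988524368 = - 2^4*7^1*19^1*263^1*12487^1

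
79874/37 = 79874/37 = 2158.76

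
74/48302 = 37/24151 = 0.00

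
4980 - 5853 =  - 873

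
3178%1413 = 352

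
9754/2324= 4877/1162=4.20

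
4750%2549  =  2201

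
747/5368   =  747/5368 = 0.14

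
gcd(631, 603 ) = 1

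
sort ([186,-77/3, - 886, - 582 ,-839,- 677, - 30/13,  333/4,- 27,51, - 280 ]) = [ - 886,-839 , - 677, - 582,-280 , - 27, - 77/3, - 30/13, 51, 333/4,186]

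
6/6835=6/6835=0.00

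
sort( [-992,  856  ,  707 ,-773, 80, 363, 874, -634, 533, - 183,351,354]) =[ - 992, - 773,- 634, - 183,  80, 351,354, 363,533,707, 856, 874]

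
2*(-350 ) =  - 700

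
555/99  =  5 +20/33 = 5.61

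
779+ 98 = 877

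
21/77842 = 21/77842 = 0.00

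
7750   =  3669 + 4081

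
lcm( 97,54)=5238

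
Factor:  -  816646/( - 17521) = 2^1*7^( - 1)*17^1*2503^(  -  1)*24019^1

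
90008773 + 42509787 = 132518560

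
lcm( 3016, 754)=3016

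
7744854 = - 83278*(-93)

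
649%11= 0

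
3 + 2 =5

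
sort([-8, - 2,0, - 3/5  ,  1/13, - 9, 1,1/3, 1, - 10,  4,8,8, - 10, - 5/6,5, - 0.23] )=[-10,-10, - 9, - 8, - 2, - 5/6, - 3/5 , - 0.23, 0, 1/13, 1/3, 1, 1, 4,5, 8, 8]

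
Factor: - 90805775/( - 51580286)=2^( - 1 )*5^2 * 41^1*88591^1*25790143^( - 1)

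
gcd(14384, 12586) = 1798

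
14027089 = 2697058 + 11330031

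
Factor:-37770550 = - 2^1*5^2 * 317^1*2383^1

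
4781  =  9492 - 4711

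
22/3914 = 11/1957 = 0.01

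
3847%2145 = 1702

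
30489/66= 10163/22 = 461.95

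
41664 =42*992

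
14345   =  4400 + 9945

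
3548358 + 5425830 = 8974188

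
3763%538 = 535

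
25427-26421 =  - 994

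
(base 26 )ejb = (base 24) H79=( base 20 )14I9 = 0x26F1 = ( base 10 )9969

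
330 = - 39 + 369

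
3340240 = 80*41753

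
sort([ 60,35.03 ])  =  [ 35.03,60 ] 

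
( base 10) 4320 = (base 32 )470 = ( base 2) 1000011100000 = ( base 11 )3278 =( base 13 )1C74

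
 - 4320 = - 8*540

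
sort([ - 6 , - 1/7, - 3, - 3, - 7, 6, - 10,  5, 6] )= [ - 10,-7 , - 6, -3, - 3,  -  1/7,5, 6, 6] 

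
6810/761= 8 + 722/761 = 8.95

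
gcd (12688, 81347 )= 1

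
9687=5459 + 4228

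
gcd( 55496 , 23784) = 7928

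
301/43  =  7 = 7.00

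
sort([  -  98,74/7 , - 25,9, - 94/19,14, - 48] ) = [ - 98, - 48, - 25, - 94/19,9 , 74/7,14 ]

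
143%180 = 143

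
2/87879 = 2/87879  =  0.00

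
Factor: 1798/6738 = 3^( - 1)*29^1*31^1*1123^(-1 ) = 899/3369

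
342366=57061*6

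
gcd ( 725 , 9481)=1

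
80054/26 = 3079 =3079.00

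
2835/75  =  189/5=37.80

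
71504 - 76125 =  - 4621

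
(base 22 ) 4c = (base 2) 1100100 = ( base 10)100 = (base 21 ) 4G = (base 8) 144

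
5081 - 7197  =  -2116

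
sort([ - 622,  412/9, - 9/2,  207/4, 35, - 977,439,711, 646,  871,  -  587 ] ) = [-977,  -  622, - 587,  -  9/2 , 35,412/9,  207/4,439, 646,711,871 ] 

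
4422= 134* 33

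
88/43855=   88/43855 = 0.00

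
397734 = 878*453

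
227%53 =15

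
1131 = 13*87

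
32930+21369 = 54299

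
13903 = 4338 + 9565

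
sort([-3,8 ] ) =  [ - 3 , 8 ]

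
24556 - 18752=5804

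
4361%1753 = 855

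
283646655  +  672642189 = 956288844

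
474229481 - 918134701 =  - 443905220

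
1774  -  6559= -4785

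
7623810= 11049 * 690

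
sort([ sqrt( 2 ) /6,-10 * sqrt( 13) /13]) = [ - 10*sqrt(13)/13,sqrt( 2) /6 ] 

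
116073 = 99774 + 16299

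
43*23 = 989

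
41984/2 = 20992 = 20992.00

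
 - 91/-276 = 91/276 = 0.33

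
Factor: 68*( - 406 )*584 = - 2^6*7^1*17^1*29^1*73^1=- 16123072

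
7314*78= 570492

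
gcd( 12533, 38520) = 1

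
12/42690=2/7115=0.00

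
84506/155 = 2726/5 = 545.20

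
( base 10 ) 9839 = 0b10011001101111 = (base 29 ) BK8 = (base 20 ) 14BJ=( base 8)23157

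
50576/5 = 50576/5 = 10115.20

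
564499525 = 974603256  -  410103731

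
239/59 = 4 + 3/59 = 4.05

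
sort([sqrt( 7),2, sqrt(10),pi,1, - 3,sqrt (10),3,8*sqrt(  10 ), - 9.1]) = [-9.1, - 3,1, 2,sqrt(7),3,pi, sqrt(10),sqrt( 10), 8* sqrt(10) ] 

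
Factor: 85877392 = 2^4*5367337^1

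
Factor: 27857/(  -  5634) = -2^ ( - 1)*3^( - 2) * 89^1 = -89/18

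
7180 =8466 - 1286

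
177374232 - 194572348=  - 17198116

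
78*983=76674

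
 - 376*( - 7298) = 2744048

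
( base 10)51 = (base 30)1L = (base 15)36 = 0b110011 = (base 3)1220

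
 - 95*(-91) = 8645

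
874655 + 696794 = 1571449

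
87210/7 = 12458 + 4/7 = 12458.57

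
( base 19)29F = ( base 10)908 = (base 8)1614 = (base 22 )1J6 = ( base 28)14c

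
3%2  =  1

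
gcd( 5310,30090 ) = 1770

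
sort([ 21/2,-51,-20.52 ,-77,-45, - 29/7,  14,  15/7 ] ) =[ - 77, - 51,-45,  -  20.52,-29/7,15/7 , 21/2 , 14] 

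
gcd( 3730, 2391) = 1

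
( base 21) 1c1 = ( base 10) 694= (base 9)851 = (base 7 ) 2011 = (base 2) 1010110110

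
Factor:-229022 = -2^1*307^1*373^1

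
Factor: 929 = 929^1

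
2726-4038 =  - 1312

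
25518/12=4253/2 = 2126.50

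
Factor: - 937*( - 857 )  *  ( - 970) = -778918730 =- 2^1*5^1*97^1*857^1*937^1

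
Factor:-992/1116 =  - 2^3*3^(-2 ) = -8/9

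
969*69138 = 66994722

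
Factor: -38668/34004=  -7^1*1381^1*8501^( - 1 ) =- 9667/8501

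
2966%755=701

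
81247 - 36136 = 45111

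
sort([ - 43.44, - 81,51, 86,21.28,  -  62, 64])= [-81, - 62,-43.44, 21.28, 51,64,86 ] 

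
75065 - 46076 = 28989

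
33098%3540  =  1238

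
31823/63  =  505 +8/63 = 505.13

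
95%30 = 5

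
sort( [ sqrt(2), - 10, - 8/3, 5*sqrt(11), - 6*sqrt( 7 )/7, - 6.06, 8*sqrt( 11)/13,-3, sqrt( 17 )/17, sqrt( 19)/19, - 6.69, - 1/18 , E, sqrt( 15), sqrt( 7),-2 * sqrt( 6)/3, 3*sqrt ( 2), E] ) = [ - 10,  -  6.69, - 6.06,-3 ,  -  8/3, - 6*sqrt(7)/7, - 2*sqrt(6)/3, - 1/18,sqrt( 19 ) /19, sqrt(17) /17, sqrt(2 ), 8*sqrt( 11)/13, sqrt( 7) , E, E,  sqrt (15), 3*sqrt(2 ), 5*sqrt( 11)] 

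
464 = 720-256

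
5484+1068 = 6552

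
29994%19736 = 10258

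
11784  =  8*1473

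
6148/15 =6148/15 = 409.87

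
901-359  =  542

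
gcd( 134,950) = 2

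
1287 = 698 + 589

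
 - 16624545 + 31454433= 14829888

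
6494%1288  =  54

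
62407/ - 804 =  - 62407/804 = -  77.62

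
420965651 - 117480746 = 303484905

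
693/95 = 693/95 = 7.29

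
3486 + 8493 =11979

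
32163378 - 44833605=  - 12670227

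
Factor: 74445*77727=3^2*5^1*7^1*13^1*709^1*1993^1 = 5786386515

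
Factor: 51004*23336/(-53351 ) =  - 2^5*31^( - 1)*41^1*311^1*1721^ (-1)*2917^1 = - 1190229344/53351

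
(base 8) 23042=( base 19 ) 180f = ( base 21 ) 112i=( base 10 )9762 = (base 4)2120202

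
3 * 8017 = 24051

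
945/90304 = 945/90304= 0.01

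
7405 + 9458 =16863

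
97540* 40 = 3901600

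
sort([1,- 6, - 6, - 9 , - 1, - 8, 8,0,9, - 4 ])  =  [ -9, - 8, - 6, - 6,  -  4, - 1,0,1,8,9 ]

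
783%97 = 7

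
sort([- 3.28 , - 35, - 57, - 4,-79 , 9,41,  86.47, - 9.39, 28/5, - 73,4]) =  [ - 79 ,  -  73, - 57, -35, - 9.39, - 4, - 3.28,4, 28/5,9, 41 , 86.47 ] 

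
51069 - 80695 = - 29626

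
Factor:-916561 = - 916561^1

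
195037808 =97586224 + 97451584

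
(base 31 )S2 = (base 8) 1546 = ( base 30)t0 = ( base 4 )31212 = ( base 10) 870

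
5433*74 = 402042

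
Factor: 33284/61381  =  2^2*53^1 * 157^1 * 61381^ ( -1 ) 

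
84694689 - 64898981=19795708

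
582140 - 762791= -180651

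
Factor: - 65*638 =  - 41470 = - 2^1*5^1 * 11^1* 13^1 * 29^1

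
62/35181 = 62/35181 = 0.00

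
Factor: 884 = 2^2 * 13^1*17^1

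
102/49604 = 51/24802 = 0.00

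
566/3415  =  566/3415  =  0.17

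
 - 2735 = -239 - 2496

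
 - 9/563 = -9/563 = - 0.02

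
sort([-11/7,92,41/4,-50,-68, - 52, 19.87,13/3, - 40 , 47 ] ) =[  -  68,  -  52, - 50, - 40, - 11/7 , 13/3, 41/4, 19.87,47,92 ] 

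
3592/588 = 898/147 = 6.11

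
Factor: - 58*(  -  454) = 26332 = 2^2*29^1*227^1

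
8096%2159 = 1619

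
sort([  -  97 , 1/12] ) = [-97 , 1/12 ]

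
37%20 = 17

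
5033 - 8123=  - 3090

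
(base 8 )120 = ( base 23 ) 3B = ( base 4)1100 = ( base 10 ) 80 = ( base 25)35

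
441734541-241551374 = 200183167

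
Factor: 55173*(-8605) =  - 474763665 = - 3^1 * 5^1 * 53^1*347^1*1721^1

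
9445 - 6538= 2907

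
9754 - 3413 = 6341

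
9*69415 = 624735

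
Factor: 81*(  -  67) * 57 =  - 309339 = - 3^5 * 19^1 * 67^1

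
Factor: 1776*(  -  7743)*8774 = - 120656257632=-2^5*3^2*29^1*37^1*41^1*89^1 * 107^1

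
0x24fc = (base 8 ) 22374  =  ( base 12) 5590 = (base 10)9468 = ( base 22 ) jc8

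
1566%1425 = 141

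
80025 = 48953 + 31072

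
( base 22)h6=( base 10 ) 380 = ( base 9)462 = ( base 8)574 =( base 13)233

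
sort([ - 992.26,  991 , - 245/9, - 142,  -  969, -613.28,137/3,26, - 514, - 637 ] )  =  [ - 992.26,  -  969,  -  637, - 613.28,  -  514, - 142,  -  245/9,26 , 137/3, 991 ] 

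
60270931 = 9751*6181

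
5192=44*118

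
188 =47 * 4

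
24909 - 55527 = -30618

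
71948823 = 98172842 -26224019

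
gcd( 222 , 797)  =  1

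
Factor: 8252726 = 2^1 *19^1*41^1*5297^1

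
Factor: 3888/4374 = 8/9 = 2^3*3^( -2 ) 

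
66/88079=66/88079 = 0.00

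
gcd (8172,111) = 3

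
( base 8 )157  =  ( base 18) 63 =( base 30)3l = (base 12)93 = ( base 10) 111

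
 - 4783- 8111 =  - 12894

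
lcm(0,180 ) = 0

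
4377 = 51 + 4326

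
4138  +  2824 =6962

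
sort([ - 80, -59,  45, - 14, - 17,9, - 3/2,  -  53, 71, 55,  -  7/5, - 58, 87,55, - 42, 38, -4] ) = [ - 80, - 59, - 58, - 53,-42,  -  17, - 14, - 4, - 3/2, - 7/5 , 9, 38, 45, 55 , 55, 71,87 ] 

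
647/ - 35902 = - 1 + 35255/35902 = - 0.02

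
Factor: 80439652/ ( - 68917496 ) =  -  20109913/17229374 = -2^ (-1 )*673^1*2237^(  -  1 )*3851^( - 1)*29881^1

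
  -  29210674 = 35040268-64250942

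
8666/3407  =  8666/3407 = 2.54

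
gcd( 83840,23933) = 1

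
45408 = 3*15136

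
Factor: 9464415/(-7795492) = - 2^(  -  2 )*3^1*5^1*37^1*397^( - 1)*4909^(-1) * 17053^1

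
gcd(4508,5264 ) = 28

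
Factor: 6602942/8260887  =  2^1*3^(-1 )*23^(-1 ) * 119723^ ( -1)*3301471^1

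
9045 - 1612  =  7433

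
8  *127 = 1016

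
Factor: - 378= - 2^1 * 3^3 * 7^1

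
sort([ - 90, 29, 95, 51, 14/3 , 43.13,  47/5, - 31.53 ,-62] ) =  [-90 ,- 62,  -  31.53,14/3 , 47/5,29 , 43.13,51, 95 ] 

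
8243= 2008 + 6235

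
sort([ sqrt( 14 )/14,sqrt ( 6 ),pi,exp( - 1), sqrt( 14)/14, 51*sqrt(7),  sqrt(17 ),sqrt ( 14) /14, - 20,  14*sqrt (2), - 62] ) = [ - 62, - 20, sqrt( 14)/14, sqrt(14)/14, sqrt( 14)/14,exp(-1), sqrt ( 6 ),pi , sqrt(17), 14*sqrt(2 ),51 * sqrt( 7)]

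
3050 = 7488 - 4438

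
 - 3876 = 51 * (- 76)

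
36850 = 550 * 67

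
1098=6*183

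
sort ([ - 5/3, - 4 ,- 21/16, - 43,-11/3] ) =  [  -  43,-4, - 11/3, - 5/3, - 21/16 ]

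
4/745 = 4/745=0.01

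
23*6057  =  139311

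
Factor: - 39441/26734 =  - 2^ (-1)*3^1*13147^1*13367^( - 1 )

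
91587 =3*30529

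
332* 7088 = 2353216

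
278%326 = 278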